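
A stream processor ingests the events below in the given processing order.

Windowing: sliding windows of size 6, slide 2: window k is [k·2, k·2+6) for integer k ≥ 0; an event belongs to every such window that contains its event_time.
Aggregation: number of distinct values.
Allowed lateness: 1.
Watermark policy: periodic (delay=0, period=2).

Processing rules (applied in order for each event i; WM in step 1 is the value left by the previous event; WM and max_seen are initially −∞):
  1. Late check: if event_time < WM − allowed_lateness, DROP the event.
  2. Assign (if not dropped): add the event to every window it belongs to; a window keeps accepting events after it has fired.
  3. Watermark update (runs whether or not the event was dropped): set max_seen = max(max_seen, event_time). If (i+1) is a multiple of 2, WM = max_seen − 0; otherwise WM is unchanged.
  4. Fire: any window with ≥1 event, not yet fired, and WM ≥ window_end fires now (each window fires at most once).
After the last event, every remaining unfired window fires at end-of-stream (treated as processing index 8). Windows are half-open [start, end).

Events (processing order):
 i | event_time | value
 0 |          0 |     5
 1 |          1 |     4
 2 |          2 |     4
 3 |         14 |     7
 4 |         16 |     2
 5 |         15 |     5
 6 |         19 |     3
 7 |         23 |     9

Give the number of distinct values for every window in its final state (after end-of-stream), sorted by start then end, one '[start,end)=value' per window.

[0,6)=2 [2,8)=1 [10,16)=2 [12,18)=3 [14,20)=4 [16,22)=2 [18,24)=2 [20,26)=1 [22,28)=1

i=0 t=0 v=5: → [0,6); WM=−∞
i=1 t=1 v=4: → [0,6); WM=1
i=2 t=2 v=4: → [2,8),[0,6); WM=1
i=3 t=14 v=7: → [14,20),[12,18),[10,16); WM=14; [0,6) fires=2 [2,8) fires=1
i=4 t=16 v=2: → [16,22),[14,20),[12,18); WM=14
i=5 t=15 v=5: → [14,20),[12,18),[10,16); WM=16; [10,16) fires=2
i=6 t=19 v=3: → [18,24),[16,22),[14,20); WM=16
i=7 t=23 v=9: → [22,28),[20,26),[18,24); WM=23; [12,18) fires=3 [14,20) fires=4 [16,22) fires=2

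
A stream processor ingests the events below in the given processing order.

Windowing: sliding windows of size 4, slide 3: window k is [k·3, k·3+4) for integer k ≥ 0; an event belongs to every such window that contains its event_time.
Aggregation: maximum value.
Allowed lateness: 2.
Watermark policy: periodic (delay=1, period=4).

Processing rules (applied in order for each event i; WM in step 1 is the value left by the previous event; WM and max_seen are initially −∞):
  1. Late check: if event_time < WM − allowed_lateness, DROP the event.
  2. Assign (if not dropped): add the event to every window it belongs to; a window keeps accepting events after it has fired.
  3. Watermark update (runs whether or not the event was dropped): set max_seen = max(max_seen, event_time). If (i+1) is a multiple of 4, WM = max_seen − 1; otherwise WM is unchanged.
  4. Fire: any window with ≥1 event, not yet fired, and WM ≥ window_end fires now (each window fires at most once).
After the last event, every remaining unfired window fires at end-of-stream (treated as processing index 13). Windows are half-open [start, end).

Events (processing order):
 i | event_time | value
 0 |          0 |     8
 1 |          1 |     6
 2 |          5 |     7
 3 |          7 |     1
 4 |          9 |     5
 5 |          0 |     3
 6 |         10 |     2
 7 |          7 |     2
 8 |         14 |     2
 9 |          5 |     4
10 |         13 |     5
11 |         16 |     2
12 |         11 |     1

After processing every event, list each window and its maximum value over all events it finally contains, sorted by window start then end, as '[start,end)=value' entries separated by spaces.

[0,4)=8 [3,7)=7 [6,10)=5 [9,13)=5 [12,16)=5 [15,19)=2

i=0 t=0 v=8: → [0,4); WM=−∞
i=1 t=1 v=6: → [0,4); WM=−∞
i=2 t=5 v=7: → [3,7); WM=−∞
i=3 t=7 v=1: → [6,10); WM=6; [0,4) fires=8
i=4 t=9 v=5: → [9,13),[6,10); WM=6
i=5 t=0 v=3: DROP (t<6-2); WM=6
i=6 t=10 v=2: → [9,13); WM=6
i=7 t=7 v=2: → [6,10); WM=9; [3,7) fires=7
i=8 t=14 v=2: → [12,16); WM=9
i=9 t=5 v=4: DROP (t<9-2); WM=9
i=10 t=13 v=5: → [12,16); WM=9
i=11 t=16 v=2: → [15,19); WM=15; [6,10) fires=5 [9,13) fires=5
i=12 t=11 v=1: DROP (t<15-2); WM=15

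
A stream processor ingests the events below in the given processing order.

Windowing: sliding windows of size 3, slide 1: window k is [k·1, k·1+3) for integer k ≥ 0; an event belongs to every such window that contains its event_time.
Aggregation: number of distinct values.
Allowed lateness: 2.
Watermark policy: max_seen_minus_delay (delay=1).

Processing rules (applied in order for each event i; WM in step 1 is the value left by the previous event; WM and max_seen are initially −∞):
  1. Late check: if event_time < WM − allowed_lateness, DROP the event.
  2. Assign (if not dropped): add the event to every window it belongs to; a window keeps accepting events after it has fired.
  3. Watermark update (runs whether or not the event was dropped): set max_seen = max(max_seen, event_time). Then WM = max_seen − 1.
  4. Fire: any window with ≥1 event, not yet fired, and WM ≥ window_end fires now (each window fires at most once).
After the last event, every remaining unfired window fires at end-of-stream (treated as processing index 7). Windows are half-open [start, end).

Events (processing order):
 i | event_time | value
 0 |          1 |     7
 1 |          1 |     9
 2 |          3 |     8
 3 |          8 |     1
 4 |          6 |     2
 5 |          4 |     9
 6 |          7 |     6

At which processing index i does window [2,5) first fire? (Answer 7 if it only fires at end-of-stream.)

3

i=0 t=1 v=7: → [1,4),[0,3); WM=0
i=1 t=1 v=9: → [1,4),[0,3); WM=0
i=2 t=3 v=8: → [3,6),[2,5),[1,4); WM=2
i=3 t=8 v=1: → [8,11),[7,10),[6,9); WM=7; [0,3) fires=2 [1,4) fires=3 [2,5) fires=1 [3,6) fires=1
i=4 t=6 v=2: → [6,9),[5,8),[4,7); WM=7; [4,7) fires=1
i=5 t=4 v=9: DROP (t<7-2); WM=7
i=6 t=7 v=6: → [7,10),[6,9),[5,8); WM=7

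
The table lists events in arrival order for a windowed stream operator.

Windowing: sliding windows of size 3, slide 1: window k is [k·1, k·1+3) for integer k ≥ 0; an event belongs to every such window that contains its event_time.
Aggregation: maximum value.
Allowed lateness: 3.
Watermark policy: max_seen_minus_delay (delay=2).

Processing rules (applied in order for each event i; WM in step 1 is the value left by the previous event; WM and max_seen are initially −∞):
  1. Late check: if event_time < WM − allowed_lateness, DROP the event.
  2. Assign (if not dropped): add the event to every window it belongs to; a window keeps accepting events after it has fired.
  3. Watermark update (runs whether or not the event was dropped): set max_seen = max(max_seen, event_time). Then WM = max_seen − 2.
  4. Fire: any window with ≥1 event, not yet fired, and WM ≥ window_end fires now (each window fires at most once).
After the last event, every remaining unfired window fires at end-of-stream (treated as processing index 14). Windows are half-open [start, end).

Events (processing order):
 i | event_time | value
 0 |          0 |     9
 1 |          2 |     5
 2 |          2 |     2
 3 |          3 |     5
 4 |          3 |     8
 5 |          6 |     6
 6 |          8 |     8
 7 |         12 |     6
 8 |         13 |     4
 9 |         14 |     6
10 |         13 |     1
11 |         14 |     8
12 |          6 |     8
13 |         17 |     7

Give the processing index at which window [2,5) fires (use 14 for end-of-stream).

i=0 t=0 v=9: → [0,3); WM=-2
i=1 t=2 v=5: → [2,5),[1,4),[0,3); WM=0
i=2 t=2 v=2: → [2,5),[1,4),[0,3); WM=0
i=3 t=3 v=5: → [3,6),[2,5),[1,4); WM=1
i=4 t=3 v=8: → [3,6),[2,5),[1,4); WM=1
i=5 t=6 v=6: → [6,9),[5,8),[4,7); WM=4; [0,3) fires=9 [1,4) fires=8
i=6 t=8 v=8: → [8,11),[7,10),[6,9); WM=6; [2,5) fires=8 [3,6) fires=8
i=7 t=12 v=6: → [12,15),[11,14),[10,13); WM=10; [4,7) fires=6 [5,8) fires=6 [6,9) fires=8 [7,10) fires=8
i=8 t=13 v=4: → [13,16),[12,15),[11,14); WM=11; [8,11) fires=8
i=9 t=14 v=6: → [14,17),[13,16),[12,15); WM=12
i=10 t=13 v=1: → [13,16),[12,15),[11,14); WM=12
i=11 t=14 v=8: → [14,17),[13,16),[12,15); WM=12
i=12 t=6 v=8: DROP (t<12-3); WM=12
i=13 t=17 v=7: → [17,20),[16,19),[15,18); WM=15; [10,13) fires=6 [11,14) fires=6 [12,15) fires=8

6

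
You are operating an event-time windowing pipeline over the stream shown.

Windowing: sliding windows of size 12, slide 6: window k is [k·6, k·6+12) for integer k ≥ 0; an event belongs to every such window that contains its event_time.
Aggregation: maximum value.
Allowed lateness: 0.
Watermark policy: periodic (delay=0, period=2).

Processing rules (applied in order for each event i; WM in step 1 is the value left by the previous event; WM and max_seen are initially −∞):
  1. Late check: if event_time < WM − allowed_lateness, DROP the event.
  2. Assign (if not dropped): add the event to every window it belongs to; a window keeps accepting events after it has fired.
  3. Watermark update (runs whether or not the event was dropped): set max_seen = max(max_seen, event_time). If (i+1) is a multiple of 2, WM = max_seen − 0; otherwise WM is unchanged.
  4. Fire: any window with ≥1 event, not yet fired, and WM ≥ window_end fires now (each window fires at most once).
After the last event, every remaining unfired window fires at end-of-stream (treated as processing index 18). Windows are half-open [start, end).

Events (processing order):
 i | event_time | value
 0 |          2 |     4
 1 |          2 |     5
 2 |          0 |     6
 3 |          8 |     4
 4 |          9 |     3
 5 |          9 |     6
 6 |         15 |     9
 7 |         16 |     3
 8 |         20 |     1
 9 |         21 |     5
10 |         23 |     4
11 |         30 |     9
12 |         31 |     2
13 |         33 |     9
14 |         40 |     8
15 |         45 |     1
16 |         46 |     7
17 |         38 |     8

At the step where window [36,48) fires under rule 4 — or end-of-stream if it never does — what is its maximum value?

8

i=0 t=2 v=4: → [0,12); WM=−∞
i=1 t=2 v=5: → [0,12); WM=2
i=2 t=0 v=6: DROP (t<2-0); WM=2
i=3 t=8 v=4: → [6,18),[0,12); WM=8
i=4 t=9 v=3: → [6,18),[0,12); WM=8
i=5 t=9 v=6: → [6,18),[0,12); WM=9
i=6 t=15 v=9: → [12,24),[6,18); WM=9
i=7 t=16 v=3: → [12,24),[6,18); WM=16; [0,12) fires=6
i=8 t=20 v=1: → [18,30),[12,24); WM=16
i=9 t=21 v=5: → [18,30),[12,24); WM=21; [6,18) fires=9
i=10 t=23 v=4: → [18,30),[12,24); WM=21
i=11 t=30 v=9: → [30,42),[24,36); WM=30; [12,24) fires=9 [18,30) fires=5
i=12 t=31 v=2: → [30,42),[24,36); WM=30
i=13 t=33 v=9: → [30,42),[24,36); WM=33
i=14 t=40 v=8: → [36,48),[30,42); WM=33
i=15 t=45 v=1: → [42,54),[36,48); WM=45; [24,36) fires=9 [30,42) fires=9
i=16 t=46 v=7: → [42,54),[36,48); WM=45
i=17 t=38 v=8: DROP (t<45-0); WM=46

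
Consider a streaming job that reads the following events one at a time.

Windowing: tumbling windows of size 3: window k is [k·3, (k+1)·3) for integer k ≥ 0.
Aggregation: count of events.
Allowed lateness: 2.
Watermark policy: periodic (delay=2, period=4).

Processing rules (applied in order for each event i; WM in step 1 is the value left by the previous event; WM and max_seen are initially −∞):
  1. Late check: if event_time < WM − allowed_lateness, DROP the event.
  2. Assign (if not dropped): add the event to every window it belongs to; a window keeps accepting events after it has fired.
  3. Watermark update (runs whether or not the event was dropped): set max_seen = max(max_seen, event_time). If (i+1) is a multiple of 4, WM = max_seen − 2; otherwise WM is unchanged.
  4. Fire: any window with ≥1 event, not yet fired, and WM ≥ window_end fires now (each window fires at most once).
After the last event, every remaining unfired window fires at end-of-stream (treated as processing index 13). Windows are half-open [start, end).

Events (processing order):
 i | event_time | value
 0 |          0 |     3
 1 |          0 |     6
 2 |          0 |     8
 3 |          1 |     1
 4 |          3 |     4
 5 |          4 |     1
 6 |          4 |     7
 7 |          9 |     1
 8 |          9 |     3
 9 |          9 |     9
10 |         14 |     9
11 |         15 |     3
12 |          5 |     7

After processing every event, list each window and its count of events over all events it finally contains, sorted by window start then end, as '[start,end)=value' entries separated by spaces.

[0,3)=4 [3,6)=3 [9,12)=3 [12,15)=1 [15,18)=1

i=0 t=0 v=3: → [0,3); WM=−∞
i=1 t=0 v=6: → [0,3); WM=−∞
i=2 t=0 v=8: → [0,3); WM=−∞
i=3 t=1 v=1: → [0,3); WM=-1
i=4 t=3 v=4: → [3,6); WM=-1
i=5 t=4 v=1: → [3,6); WM=-1
i=6 t=4 v=7: → [3,6); WM=-1
i=7 t=9 v=1: → [9,12); WM=7; [0,3) fires=4 [3,6) fires=3
i=8 t=9 v=3: → [9,12); WM=7
i=9 t=9 v=9: → [9,12); WM=7
i=10 t=14 v=9: → [12,15); WM=7
i=11 t=15 v=3: → [15,18); WM=13; [9,12) fires=3
i=12 t=5 v=7: DROP (t<13-2); WM=13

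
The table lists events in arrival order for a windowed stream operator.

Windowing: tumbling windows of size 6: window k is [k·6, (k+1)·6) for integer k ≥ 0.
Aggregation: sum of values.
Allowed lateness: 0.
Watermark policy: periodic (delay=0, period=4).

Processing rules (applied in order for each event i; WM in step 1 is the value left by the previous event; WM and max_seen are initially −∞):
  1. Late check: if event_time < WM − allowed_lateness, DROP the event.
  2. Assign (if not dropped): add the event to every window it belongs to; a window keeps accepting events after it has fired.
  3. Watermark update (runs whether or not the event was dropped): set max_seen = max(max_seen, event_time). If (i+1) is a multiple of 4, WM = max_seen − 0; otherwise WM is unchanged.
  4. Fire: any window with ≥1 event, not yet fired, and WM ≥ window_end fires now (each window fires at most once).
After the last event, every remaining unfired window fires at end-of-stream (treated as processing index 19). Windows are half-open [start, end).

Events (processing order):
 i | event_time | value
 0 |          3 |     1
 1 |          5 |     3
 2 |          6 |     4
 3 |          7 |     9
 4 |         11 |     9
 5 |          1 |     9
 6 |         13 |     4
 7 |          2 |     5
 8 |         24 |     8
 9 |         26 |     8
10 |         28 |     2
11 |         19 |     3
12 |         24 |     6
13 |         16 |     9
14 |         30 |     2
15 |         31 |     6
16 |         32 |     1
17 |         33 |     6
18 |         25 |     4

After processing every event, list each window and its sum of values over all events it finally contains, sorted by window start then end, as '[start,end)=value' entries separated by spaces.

[0,6)=4 [6,12)=22 [12,18)=4 [18,24)=3 [24,30)=18 [30,36)=15

i=0 t=3 v=1: → [0,6); WM=−∞
i=1 t=5 v=3: → [0,6); WM=−∞
i=2 t=6 v=4: → [6,12); WM=−∞
i=3 t=7 v=9: → [6,12); WM=7; [0,6) fires=4
i=4 t=11 v=9: → [6,12); WM=7
i=5 t=1 v=9: DROP (t<7-0); WM=7
i=6 t=13 v=4: → [12,18); WM=7
i=7 t=2 v=5: DROP (t<7-0); WM=13; [6,12) fires=22
i=8 t=24 v=8: → [24,30); WM=13
i=9 t=26 v=8: → [24,30); WM=13
i=10 t=28 v=2: → [24,30); WM=13
i=11 t=19 v=3: → [18,24); WM=28; [12,18) fires=4 [18,24) fires=3
i=12 t=24 v=6: DROP (t<28-0); WM=28
i=13 t=16 v=9: DROP (t<28-0); WM=28
i=14 t=30 v=2: → [30,36); WM=28
i=15 t=31 v=6: → [30,36); WM=31; [24,30) fires=18
i=16 t=32 v=1: → [30,36); WM=31
i=17 t=33 v=6: → [30,36); WM=31
i=18 t=25 v=4: DROP (t<31-0); WM=31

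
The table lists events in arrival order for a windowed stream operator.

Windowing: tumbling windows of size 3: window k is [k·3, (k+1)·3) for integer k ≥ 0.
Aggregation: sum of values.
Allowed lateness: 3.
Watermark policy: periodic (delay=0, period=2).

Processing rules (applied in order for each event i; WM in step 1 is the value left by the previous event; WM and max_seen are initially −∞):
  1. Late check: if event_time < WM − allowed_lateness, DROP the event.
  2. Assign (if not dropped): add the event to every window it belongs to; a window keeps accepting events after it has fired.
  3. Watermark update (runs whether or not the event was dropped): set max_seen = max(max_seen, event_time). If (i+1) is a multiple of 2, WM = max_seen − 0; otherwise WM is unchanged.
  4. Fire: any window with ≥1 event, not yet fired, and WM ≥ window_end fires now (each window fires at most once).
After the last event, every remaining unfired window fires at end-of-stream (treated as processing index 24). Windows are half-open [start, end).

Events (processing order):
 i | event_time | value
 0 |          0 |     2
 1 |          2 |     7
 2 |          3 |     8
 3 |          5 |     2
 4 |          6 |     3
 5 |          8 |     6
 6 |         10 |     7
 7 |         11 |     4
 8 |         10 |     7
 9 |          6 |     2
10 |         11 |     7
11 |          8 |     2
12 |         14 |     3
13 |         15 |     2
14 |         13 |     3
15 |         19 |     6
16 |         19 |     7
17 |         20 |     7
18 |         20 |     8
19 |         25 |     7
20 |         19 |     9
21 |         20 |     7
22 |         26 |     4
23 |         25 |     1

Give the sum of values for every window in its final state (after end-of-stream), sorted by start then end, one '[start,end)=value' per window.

[0,3)=9 [3,6)=10 [6,9)=11 [9,12)=25 [12,15)=6 [15,18)=2 [18,21)=28 [24,27)=12

i=0 t=0 v=2: → [0,3); WM=−∞
i=1 t=2 v=7: → [0,3); WM=2
i=2 t=3 v=8: → [3,6); WM=2
i=3 t=5 v=2: → [3,6); WM=5; [0,3) fires=9
i=4 t=6 v=3: → [6,9); WM=5
i=5 t=8 v=6: → [6,9); WM=8; [3,6) fires=10
i=6 t=10 v=7: → [9,12); WM=8
i=7 t=11 v=4: → [9,12); WM=11; [6,9) fires=9
i=8 t=10 v=7: → [9,12); WM=11
i=9 t=6 v=2: DROP (t<11-3); WM=11
i=10 t=11 v=7: → [9,12); WM=11
i=11 t=8 v=2: → [6,9); WM=11
i=12 t=14 v=3: → [12,15); WM=11
i=13 t=15 v=2: → [15,18); WM=15; [9,12) fires=25 [12,15) fires=3
i=14 t=13 v=3: → [12,15); WM=15
i=15 t=19 v=6: → [18,21); WM=19; [15,18) fires=2
i=16 t=19 v=7: → [18,21); WM=19
i=17 t=20 v=7: → [18,21); WM=20
i=18 t=20 v=8: → [18,21); WM=20
i=19 t=25 v=7: → [24,27); WM=25; [18,21) fires=28
i=20 t=19 v=9: DROP (t<25-3); WM=25
i=21 t=20 v=7: DROP (t<25-3); WM=25
i=22 t=26 v=4: → [24,27); WM=25
i=23 t=25 v=1: → [24,27); WM=26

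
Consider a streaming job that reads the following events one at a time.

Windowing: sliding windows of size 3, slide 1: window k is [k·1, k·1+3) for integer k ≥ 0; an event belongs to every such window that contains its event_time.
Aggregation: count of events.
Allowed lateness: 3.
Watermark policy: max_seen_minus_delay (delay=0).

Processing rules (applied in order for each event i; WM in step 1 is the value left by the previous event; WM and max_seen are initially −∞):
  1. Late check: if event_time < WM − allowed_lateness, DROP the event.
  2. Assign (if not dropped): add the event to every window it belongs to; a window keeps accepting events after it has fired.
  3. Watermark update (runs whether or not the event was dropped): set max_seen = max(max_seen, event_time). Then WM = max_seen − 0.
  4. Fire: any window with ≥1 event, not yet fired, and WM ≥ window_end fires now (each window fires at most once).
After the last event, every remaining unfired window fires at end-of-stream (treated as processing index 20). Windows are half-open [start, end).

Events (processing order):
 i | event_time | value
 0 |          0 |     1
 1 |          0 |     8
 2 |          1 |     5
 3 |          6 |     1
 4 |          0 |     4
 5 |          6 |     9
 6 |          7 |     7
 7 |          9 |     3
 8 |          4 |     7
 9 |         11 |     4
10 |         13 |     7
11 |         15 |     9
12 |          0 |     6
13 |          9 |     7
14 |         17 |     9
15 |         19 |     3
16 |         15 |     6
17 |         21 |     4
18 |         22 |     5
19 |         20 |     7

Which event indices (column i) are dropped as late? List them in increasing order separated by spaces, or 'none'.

i=0 t=0 v=1: → [0,3); WM=0
i=1 t=0 v=8: → [0,3); WM=0
i=2 t=1 v=5: → [1,4),[0,3); WM=1
i=3 t=6 v=1: → [6,9),[5,8),[4,7); WM=6; [0,3) fires=3 [1,4) fires=1
i=4 t=0 v=4: DROP (t<6-3); WM=6
i=5 t=6 v=9: → [6,9),[5,8),[4,7); WM=6
i=6 t=7 v=7: → [7,10),[6,9),[5,8); WM=7; [4,7) fires=2
i=7 t=9 v=3: → [9,12),[8,11),[7,10); WM=9; [5,8) fires=3 [6,9) fires=3
i=8 t=4 v=7: DROP (t<9-3); WM=9
i=9 t=11 v=4: → [11,14),[10,13),[9,12); WM=11; [7,10) fires=2 [8,11) fires=1
i=10 t=13 v=7: → [13,16),[12,15),[11,14); WM=13; [9,12) fires=2 [10,13) fires=1
i=11 t=15 v=9: → [15,18),[14,17),[13,16); WM=15; [11,14) fires=2 [12,15) fires=1
i=12 t=0 v=6: DROP (t<15-3); WM=15
i=13 t=9 v=7: DROP (t<15-3); WM=15
i=14 t=17 v=9: → [17,20),[16,19),[15,18); WM=17; [13,16) fires=2 [14,17) fires=1
i=15 t=19 v=3: → [19,22),[18,21),[17,20); WM=19; [15,18) fires=2 [16,19) fires=1
i=16 t=15 v=6: DROP (t<19-3); WM=19
i=17 t=21 v=4: → [21,24),[20,23),[19,22); WM=21; [17,20) fires=2 [18,21) fires=1
i=18 t=22 v=5: → [22,25),[21,24),[20,23); WM=22; [19,22) fires=2
i=19 t=20 v=7: → [20,23),[19,22),[18,21); WM=22

4 8 12 13 16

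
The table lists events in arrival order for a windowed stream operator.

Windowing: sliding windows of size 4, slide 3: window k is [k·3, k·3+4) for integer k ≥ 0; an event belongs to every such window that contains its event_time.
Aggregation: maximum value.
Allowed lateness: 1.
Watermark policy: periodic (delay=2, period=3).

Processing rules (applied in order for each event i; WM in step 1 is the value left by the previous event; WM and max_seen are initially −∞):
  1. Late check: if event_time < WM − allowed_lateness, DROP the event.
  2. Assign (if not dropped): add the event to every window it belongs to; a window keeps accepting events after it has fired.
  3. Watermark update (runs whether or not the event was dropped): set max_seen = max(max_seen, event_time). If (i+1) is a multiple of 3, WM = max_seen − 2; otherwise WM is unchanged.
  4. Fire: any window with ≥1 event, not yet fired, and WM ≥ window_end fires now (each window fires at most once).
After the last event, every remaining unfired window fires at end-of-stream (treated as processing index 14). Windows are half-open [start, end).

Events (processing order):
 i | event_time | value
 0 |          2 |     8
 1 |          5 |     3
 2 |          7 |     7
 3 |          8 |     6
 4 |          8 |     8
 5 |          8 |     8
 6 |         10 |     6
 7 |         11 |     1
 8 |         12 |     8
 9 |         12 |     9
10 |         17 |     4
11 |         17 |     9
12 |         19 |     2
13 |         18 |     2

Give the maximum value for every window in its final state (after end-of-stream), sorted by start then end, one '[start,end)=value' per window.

i=0 t=2 v=8: → [0,4); WM=−∞
i=1 t=5 v=3: → [3,7); WM=−∞
i=2 t=7 v=7: → [6,10); WM=5; [0,4) fires=8
i=3 t=8 v=6: → [6,10); WM=5
i=4 t=8 v=8: → [6,10); WM=5
i=5 t=8 v=8: → [6,10); WM=6
i=6 t=10 v=6: → [9,13); WM=6
i=7 t=11 v=1: → [9,13); WM=6
i=8 t=12 v=8: → [12,16),[9,13); WM=10; [3,7) fires=3 [6,10) fires=8
i=9 t=12 v=9: → [12,16),[9,13); WM=10
i=10 t=17 v=4: → [15,19); WM=10
i=11 t=17 v=9: → [15,19); WM=15; [9,13) fires=9
i=12 t=19 v=2: → [18,22); WM=15
i=13 t=18 v=2: → [18,22),[15,19); WM=15

[0,4)=8 [3,7)=3 [6,10)=8 [9,13)=9 [12,16)=9 [15,19)=9 [18,22)=2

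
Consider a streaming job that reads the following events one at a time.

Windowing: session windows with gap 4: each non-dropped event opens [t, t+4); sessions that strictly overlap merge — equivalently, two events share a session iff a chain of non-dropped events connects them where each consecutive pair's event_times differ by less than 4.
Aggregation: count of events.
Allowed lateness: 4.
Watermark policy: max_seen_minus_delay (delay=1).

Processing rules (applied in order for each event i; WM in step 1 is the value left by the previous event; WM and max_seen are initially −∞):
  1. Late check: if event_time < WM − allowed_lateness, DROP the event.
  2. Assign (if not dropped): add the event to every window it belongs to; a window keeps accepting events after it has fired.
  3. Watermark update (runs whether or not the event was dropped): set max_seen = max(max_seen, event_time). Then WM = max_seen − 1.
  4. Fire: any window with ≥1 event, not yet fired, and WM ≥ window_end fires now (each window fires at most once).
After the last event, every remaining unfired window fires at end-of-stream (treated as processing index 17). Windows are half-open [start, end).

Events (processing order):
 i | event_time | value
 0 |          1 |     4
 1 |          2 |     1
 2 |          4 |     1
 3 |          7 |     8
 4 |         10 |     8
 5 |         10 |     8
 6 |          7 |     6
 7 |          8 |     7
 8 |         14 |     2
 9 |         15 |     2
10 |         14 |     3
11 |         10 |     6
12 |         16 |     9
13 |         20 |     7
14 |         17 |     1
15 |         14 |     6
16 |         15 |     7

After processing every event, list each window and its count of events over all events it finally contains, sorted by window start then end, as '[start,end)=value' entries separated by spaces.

i=0 t=1 v=4: → [1,5); WM=0
i=1 t=2 v=1: → [1,6); WM=1
i=2 t=4 v=1: → [1,8); WM=3
i=3 t=7 v=8: → [1,11); WM=6
i=4 t=10 v=8: → [1,14); WM=9
i=5 t=10 v=8: → [1,14); WM=9
i=6 t=7 v=6: → [1,14); WM=9
i=7 t=8 v=7: → [1,14); WM=9
i=8 t=14 v=2: → [14,18); WM=13
i=9 t=15 v=2: → [14,19); WM=14
i=10 t=14 v=3: → [14,19); WM=14
i=11 t=10 v=6: → [1,14); WM=14
i=12 t=16 v=9: → [14,20); WM=15
i=13 t=20 v=7: → [20,24); WM=19
i=14 t=17 v=1: → [14,24); WM=19
i=15 t=14 v=6: DROP (t<19-4); WM=19
i=16 t=15 v=7: → [14,24); WM=19

[1,14)=9 [14,24)=7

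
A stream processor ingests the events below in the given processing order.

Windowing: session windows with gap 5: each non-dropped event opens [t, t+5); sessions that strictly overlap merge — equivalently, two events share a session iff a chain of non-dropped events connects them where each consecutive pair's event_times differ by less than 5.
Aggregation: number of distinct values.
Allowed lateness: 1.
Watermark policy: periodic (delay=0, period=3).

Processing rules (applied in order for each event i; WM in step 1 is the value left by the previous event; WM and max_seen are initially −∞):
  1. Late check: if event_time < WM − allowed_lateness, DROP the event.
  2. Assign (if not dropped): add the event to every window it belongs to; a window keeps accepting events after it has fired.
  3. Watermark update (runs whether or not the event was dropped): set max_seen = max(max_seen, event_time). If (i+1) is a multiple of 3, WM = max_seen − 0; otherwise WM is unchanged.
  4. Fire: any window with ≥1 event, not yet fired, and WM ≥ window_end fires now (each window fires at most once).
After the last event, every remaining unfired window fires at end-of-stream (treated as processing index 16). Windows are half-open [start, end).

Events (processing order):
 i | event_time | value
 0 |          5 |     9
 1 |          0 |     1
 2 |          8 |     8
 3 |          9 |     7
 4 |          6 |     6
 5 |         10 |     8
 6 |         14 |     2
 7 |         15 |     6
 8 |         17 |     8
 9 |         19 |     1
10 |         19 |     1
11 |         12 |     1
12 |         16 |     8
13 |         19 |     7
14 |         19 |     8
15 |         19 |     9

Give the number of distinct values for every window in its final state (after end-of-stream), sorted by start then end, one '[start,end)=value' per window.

i=0 t=5 v=9: → [5,10); WM=−∞
i=1 t=0 v=1: → [0,5); WM=−∞
i=2 t=8 v=8: → [5,13); WM=8
i=3 t=9 v=7: → [5,14); WM=8
i=4 t=6 v=6: DROP (t<8-1); WM=8
i=5 t=10 v=8: → [5,15); WM=10
i=6 t=14 v=2: → [5,19); WM=10
i=7 t=15 v=6: → [5,20); WM=10
i=8 t=17 v=8: → [5,22); WM=17
i=9 t=19 v=1: → [5,24); WM=17
i=10 t=19 v=1: → [5,24); WM=17
i=11 t=12 v=1: DROP (t<17-1); WM=19
i=12 t=16 v=8: DROP (t<19-1); WM=19
i=13 t=19 v=7: → [5,24); WM=19
i=14 t=19 v=8: → [5,24); WM=19
i=15 t=19 v=9: → [5,24); WM=19

[0,5)=1 [5,24)=6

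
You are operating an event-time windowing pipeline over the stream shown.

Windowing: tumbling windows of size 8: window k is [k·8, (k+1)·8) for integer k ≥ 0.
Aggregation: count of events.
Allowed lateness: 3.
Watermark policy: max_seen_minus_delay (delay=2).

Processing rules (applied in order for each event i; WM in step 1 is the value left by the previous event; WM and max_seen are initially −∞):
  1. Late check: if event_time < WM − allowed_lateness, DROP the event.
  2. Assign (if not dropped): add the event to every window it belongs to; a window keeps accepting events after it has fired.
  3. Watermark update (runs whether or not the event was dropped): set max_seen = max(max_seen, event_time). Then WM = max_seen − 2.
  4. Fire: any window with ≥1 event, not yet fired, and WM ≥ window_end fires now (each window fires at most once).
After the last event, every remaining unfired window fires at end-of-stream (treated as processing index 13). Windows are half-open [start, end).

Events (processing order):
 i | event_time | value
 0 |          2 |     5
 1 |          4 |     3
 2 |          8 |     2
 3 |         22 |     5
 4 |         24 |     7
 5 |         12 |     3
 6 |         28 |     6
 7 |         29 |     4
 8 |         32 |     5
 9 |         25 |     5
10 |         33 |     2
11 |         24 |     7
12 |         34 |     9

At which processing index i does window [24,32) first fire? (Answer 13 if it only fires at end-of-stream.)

i=0 t=2 v=5: → [0,8); WM=0
i=1 t=4 v=3: → [0,8); WM=2
i=2 t=8 v=2: → [8,16); WM=6
i=3 t=22 v=5: → [16,24); WM=20; [0,8) fires=2 [8,16) fires=1
i=4 t=24 v=7: → [24,32); WM=22
i=5 t=12 v=3: DROP (t<22-3); WM=22
i=6 t=28 v=6: → [24,32); WM=26; [16,24) fires=1
i=7 t=29 v=4: → [24,32); WM=27
i=8 t=32 v=5: → [32,40); WM=30
i=9 t=25 v=5: DROP (t<30-3); WM=30
i=10 t=33 v=2: → [32,40); WM=31
i=11 t=24 v=7: DROP (t<31-3); WM=31
i=12 t=34 v=9: → [32,40); WM=32; [24,32) fires=3

12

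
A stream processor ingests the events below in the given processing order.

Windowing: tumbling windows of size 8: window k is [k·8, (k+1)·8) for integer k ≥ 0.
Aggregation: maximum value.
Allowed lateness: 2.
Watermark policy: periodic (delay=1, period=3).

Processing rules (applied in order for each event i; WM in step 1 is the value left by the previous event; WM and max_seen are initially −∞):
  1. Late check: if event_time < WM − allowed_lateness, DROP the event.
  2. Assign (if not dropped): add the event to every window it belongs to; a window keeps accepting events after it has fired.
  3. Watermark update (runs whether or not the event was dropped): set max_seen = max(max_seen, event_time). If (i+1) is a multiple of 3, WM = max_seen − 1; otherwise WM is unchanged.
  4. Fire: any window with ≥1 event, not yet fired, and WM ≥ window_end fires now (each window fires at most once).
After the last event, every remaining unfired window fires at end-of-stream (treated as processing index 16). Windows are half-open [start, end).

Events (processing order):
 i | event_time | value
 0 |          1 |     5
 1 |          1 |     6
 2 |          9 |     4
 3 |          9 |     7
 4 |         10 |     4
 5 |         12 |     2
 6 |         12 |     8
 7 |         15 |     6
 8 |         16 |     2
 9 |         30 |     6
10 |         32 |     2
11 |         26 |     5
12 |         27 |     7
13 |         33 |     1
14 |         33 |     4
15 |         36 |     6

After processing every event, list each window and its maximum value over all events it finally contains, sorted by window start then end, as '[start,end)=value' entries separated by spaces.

[0,8)=6 [8,16)=8 [16,24)=2 [24,32)=6 [32,40)=6

i=0 t=1 v=5: → [0,8); WM=−∞
i=1 t=1 v=6: → [0,8); WM=−∞
i=2 t=9 v=4: → [8,16); WM=8; [0,8) fires=6
i=3 t=9 v=7: → [8,16); WM=8
i=4 t=10 v=4: → [8,16); WM=8
i=5 t=12 v=2: → [8,16); WM=11
i=6 t=12 v=8: → [8,16); WM=11
i=7 t=15 v=6: → [8,16); WM=11
i=8 t=16 v=2: → [16,24); WM=15
i=9 t=30 v=6: → [24,32); WM=15
i=10 t=32 v=2: → [32,40); WM=15
i=11 t=26 v=5: → [24,32); WM=31; [8,16) fires=8 [16,24) fires=2
i=12 t=27 v=7: DROP (t<31-2); WM=31
i=13 t=33 v=1: → [32,40); WM=31
i=14 t=33 v=4: → [32,40); WM=32; [24,32) fires=6
i=15 t=36 v=6: → [32,40); WM=32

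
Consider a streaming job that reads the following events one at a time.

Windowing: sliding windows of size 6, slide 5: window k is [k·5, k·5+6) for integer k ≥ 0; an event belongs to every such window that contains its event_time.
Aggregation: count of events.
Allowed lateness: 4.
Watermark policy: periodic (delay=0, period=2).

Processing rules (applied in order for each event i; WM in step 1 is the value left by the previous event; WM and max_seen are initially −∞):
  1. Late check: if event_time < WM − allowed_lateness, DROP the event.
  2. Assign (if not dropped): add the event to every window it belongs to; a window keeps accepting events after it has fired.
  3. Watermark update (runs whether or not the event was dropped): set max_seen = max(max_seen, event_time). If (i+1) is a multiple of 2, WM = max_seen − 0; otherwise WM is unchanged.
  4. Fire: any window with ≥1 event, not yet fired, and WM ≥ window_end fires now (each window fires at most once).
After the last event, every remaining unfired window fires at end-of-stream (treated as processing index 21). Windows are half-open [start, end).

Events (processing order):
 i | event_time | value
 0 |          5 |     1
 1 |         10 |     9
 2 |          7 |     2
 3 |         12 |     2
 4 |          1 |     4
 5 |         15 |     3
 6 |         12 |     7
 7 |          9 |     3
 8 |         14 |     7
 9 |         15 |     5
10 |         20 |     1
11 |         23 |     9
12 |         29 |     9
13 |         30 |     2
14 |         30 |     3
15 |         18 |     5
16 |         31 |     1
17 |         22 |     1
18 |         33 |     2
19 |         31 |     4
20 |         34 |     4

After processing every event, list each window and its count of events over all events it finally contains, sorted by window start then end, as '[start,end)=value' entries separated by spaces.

[0,6)=1 [5,11)=3 [10,16)=6 [15,21)=3 [20,26)=2 [25,31)=3 [30,36)=6

i=0 t=5 v=1: → [5,11),[0,6); WM=−∞
i=1 t=10 v=9: → [10,16),[5,11); WM=10; [0,6) fires=1
i=2 t=7 v=2: → [5,11); WM=10
i=3 t=12 v=2: → [10,16); WM=12; [5,11) fires=3
i=4 t=1 v=4: DROP (t<12-4); WM=12
i=5 t=15 v=3: → [15,21),[10,16); WM=15
i=6 t=12 v=7: → [10,16); WM=15
i=7 t=9 v=3: DROP (t<15-4); WM=15
i=8 t=14 v=7: → [10,16); WM=15
i=9 t=15 v=5: → [15,21),[10,16); WM=15
i=10 t=20 v=1: → [20,26),[15,21); WM=15
i=11 t=23 v=9: → [20,26); WM=23; [10,16) fires=6 [15,21) fires=3
i=12 t=29 v=9: → [25,31); WM=23
i=13 t=30 v=2: → [30,36),[25,31); WM=30; [20,26) fires=2
i=14 t=30 v=3: → [30,36),[25,31); WM=30
i=15 t=18 v=5: DROP (t<30-4); WM=30
i=16 t=31 v=1: → [30,36); WM=30
i=17 t=22 v=1: DROP (t<30-4); WM=31; [25,31) fires=3
i=18 t=33 v=2: → [30,36); WM=31
i=19 t=31 v=4: → [30,36); WM=33
i=20 t=34 v=4: → [30,36); WM=33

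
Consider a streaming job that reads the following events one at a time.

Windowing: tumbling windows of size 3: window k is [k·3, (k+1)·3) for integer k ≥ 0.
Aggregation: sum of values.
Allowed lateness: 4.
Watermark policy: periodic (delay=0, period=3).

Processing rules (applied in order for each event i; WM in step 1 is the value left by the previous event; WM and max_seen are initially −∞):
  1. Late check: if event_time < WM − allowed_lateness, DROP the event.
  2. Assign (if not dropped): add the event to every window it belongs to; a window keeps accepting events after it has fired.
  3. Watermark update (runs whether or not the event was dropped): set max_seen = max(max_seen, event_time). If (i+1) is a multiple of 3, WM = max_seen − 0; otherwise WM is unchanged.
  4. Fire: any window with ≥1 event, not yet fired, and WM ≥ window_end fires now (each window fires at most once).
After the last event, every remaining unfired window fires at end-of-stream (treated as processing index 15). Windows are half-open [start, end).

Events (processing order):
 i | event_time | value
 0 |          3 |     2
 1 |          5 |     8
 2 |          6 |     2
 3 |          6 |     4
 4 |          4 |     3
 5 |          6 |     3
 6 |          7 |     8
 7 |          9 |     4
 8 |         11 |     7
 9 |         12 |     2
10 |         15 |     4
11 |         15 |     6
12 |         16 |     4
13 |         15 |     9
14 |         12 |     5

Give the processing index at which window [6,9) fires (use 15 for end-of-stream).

8

i=0 t=3 v=2: → [3,6); WM=−∞
i=1 t=5 v=8: → [3,6); WM=−∞
i=2 t=6 v=2: → [6,9); WM=6; [3,6) fires=10
i=3 t=6 v=4: → [6,9); WM=6
i=4 t=4 v=3: → [3,6); WM=6
i=5 t=6 v=3: → [6,9); WM=6
i=6 t=7 v=8: → [6,9); WM=6
i=7 t=9 v=4: → [9,12); WM=6
i=8 t=11 v=7: → [9,12); WM=11; [6,9) fires=17
i=9 t=12 v=2: → [12,15); WM=11
i=10 t=15 v=4: → [15,18); WM=11
i=11 t=15 v=6: → [15,18); WM=15; [9,12) fires=11 [12,15) fires=2
i=12 t=16 v=4: → [15,18); WM=15
i=13 t=15 v=9: → [15,18); WM=15
i=14 t=12 v=5: → [12,15); WM=16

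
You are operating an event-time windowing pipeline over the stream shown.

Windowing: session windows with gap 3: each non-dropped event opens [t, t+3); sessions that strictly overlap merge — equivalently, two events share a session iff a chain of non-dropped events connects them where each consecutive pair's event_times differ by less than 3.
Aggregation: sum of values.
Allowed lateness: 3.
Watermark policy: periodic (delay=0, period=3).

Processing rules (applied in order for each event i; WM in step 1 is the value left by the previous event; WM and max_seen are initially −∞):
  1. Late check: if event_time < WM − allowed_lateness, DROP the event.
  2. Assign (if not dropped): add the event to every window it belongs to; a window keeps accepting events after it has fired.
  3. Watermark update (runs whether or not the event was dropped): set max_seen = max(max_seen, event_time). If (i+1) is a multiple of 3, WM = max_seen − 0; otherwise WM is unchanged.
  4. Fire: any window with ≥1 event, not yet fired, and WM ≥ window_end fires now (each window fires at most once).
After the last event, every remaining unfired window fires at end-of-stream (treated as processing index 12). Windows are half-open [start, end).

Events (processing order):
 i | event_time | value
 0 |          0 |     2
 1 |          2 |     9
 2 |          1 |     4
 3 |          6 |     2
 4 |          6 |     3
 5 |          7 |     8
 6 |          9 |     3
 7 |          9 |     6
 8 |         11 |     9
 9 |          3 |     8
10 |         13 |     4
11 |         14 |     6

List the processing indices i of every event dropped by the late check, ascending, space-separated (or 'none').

9

i=0 t=0 v=2: → [0,3); WM=−∞
i=1 t=2 v=9: → [0,5); WM=−∞
i=2 t=1 v=4: → [0,5); WM=2
i=3 t=6 v=2: → [6,9); WM=2
i=4 t=6 v=3: → [6,9); WM=2
i=5 t=7 v=8: → [6,10); WM=7
i=6 t=9 v=3: → [6,12); WM=7
i=7 t=9 v=6: → [6,12); WM=7
i=8 t=11 v=9: → [6,14); WM=11
i=9 t=3 v=8: DROP (t<11-3); WM=11
i=10 t=13 v=4: → [6,16); WM=11
i=11 t=14 v=6: → [6,17); WM=14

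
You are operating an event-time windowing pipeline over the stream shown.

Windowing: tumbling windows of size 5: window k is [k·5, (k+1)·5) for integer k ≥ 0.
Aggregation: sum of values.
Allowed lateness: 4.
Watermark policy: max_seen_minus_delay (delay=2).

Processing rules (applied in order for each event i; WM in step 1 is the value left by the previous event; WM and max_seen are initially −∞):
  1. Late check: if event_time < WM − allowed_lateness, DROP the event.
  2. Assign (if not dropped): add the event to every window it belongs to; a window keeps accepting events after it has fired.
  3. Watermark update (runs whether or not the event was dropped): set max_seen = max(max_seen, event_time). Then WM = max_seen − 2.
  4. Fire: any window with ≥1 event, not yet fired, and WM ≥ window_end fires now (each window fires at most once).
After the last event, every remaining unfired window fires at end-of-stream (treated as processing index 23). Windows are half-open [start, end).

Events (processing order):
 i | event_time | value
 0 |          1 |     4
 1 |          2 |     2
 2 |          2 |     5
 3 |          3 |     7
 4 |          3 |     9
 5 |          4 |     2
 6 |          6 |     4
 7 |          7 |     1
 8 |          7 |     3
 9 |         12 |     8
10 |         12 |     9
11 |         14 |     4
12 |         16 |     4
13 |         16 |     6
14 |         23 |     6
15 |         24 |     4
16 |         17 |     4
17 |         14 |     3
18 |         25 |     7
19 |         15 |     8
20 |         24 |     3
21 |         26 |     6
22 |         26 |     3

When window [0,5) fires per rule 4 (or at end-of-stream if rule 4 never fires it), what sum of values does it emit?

i=0 t=1 v=4: → [0,5); WM=-1
i=1 t=2 v=2: → [0,5); WM=0
i=2 t=2 v=5: → [0,5); WM=0
i=3 t=3 v=7: → [0,5); WM=1
i=4 t=3 v=9: → [0,5); WM=1
i=5 t=4 v=2: → [0,5); WM=2
i=6 t=6 v=4: → [5,10); WM=4
i=7 t=7 v=1: → [5,10); WM=5; [0,5) fires=29
i=8 t=7 v=3: → [5,10); WM=5
i=9 t=12 v=8: → [10,15); WM=10; [5,10) fires=8
i=10 t=12 v=9: → [10,15); WM=10
i=11 t=14 v=4: → [10,15); WM=12
i=12 t=16 v=4: → [15,20); WM=14
i=13 t=16 v=6: → [15,20); WM=14
i=14 t=23 v=6: → [20,25); WM=21; [10,15) fires=21 [15,20) fires=10
i=15 t=24 v=4: → [20,25); WM=22
i=16 t=17 v=4: DROP (t<22-4); WM=22
i=17 t=14 v=3: DROP (t<22-4); WM=22
i=18 t=25 v=7: → [25,30); WM=23
i=19 t=15 v=8: DROP (t<23-4); WM=23
i=20 t=24 v=3: → [20,25); WM=23
i=21 t=26 v=6: → [25,30); WM=24
i=22 t=26 v=3: → [25,30); WM=24

29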